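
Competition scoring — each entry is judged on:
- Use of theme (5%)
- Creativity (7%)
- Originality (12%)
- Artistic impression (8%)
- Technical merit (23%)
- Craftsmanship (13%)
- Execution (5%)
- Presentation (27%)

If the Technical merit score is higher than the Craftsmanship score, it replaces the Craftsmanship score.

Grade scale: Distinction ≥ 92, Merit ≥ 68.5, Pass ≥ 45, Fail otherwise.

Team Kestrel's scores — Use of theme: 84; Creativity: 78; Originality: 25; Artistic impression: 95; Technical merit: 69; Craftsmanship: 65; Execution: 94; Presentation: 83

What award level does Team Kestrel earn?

Merit

Technical merit (69) > Craftsmanship (65), so Craftsmanship counts as 69.
Weighted total:
  Use of theme 84 × 0.05 = 4.2
  Creativity 78 × 0.07 = 5.46
  Originality 25 × 0.12 = 3
  Artistic impression 95 × 0.08 = 7.6
  Technical merit 69 × 0.23 = 15.87
  Craftsmanship 69 × 0.13 = 8.97
  Execution 94 × 0.05 = 4.7
  Presentation 83 × 0.27 = 22.41
Sum = 72.21
72.21 is ≥ 68.5 and < 92 → Merit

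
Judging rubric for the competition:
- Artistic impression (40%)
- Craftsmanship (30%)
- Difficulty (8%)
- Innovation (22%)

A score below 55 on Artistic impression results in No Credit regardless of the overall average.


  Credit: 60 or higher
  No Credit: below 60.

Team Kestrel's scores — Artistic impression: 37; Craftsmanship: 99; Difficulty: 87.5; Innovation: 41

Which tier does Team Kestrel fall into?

No Credit

Artistic impression score 37 < 55: minimum not met.
Weighted total:
  Artistic impression 37 × 0.4 = 14.8
  Craftsmanship 99 × 0.3 = 29.7
  Difficulty 87.5 × 0.08 = 7
  Innovation 41 × 0.22 = 9.02
Sum = 60.52
Because the Artistic impression minimum was not met, the result is No Credit.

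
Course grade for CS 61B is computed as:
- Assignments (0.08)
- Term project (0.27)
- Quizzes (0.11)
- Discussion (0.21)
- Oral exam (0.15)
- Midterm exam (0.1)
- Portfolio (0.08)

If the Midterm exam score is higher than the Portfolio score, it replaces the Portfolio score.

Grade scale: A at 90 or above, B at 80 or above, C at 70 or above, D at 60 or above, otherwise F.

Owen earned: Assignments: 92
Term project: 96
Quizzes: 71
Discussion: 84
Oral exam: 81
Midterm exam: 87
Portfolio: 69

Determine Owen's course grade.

Midterm exam (87) > Portfolio (69), so Portfolio counts as 87.
Weighted total:
  Assignments 92 × 0.08 = 7.36
  Term project 96 × 0.27 = 25.92
  Quizzes 71 × 0.11 = 7.81
  Discussion 84 × 0.21 = 17.64
  Oral exam 81 × 0.15 = 12.15
  Midterm exam 87 × 0.1 = 8.7
  Portfolio 87 × 0.08 = 6.96
Sum = 86.54
86.54 is ≥ 80 and < 90 → B

B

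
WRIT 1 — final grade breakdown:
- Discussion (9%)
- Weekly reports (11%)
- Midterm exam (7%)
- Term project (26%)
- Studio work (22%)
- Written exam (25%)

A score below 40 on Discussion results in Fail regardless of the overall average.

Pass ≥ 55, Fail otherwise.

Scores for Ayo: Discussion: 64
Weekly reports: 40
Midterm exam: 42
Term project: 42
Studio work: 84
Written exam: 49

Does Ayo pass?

Discussion score 64 ≥ 40: minimum met.
Weighted total:
  Discussion 64 × 0.09 = 5.76
  Weekly reports 40 × 0.11 = 4.4
  Midterm exam 42 × 0.07 = 2.94
  Term project 42 × 0.26 = 10.92
  Studio work 84 × 0.22 = 18.48
  Written exam 49 × 0.25 = 12.25
Sum = 54.75
54.75 < 55 → Fail

Fail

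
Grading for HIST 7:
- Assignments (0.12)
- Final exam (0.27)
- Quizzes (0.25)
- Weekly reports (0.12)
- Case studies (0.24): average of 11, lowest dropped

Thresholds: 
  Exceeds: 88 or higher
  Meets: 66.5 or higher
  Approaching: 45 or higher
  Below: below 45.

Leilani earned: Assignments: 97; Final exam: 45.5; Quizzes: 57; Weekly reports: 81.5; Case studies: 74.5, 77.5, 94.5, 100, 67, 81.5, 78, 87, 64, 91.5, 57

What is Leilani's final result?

Case studies: drop 57 → average of remaining 10 = 815.5/10 = 81.55
Weighted total:
  Assignments 97 × 0.12 = 11.64
  Final exam 45.5 × 0.27 = 12.285
  Quizzes 57 × 0.25 = 14.25
  Weekly reports 81.5 × 0.12 = 9.78
  Case studies 81.55 × 0.24 = 19.572
Sum = 67.527
67.527 is ≥ 66.5 and < 88 → Meets

Meets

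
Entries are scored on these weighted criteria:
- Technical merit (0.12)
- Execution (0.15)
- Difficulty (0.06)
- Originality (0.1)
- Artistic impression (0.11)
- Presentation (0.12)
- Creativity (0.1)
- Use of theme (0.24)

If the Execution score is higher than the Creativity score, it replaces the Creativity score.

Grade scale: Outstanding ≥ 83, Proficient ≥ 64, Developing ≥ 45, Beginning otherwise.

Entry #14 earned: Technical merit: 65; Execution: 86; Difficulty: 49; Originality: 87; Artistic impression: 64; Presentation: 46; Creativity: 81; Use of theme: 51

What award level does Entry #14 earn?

Proficient

Execution (86) > Creativity (81), so Creativity counts as 86.
Weighted total:
  Technical merit 65 × 0.12 = 7.8
  Execution 86 × 0.15 = 12.9
  Difficulty 49 × 0.06 = 2.94
  Originality 87 × 0.1 = 8.7
  Artistic impression 64 × 0.11 = 7.04
  Presentation 46 × 0.12 = 5.52
  Creativity 86 × 0.1 = 8.6
  Use of theme 51 × 0.24 = 12.24
Sum = 65.74
65.74 is ≥ 64 and < 83 → Proficient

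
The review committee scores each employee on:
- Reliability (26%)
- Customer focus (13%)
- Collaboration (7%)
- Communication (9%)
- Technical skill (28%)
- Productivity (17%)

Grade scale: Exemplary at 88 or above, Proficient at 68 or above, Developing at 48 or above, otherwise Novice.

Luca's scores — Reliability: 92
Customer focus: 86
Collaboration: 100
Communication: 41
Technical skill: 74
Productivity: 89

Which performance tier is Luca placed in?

Weighted total:
  Reliability 92 × 0.26 = 23.92
  Customer focus 86 × 0.13 = 11.18
  Collaboration 100 × 0.07 = 7
  Communication 41 × 0.09 = 3.69
  Technical skill 74 × 0.28 = 20.72
  Productivity 89 × 0.17 = 15.13
Sum = 81.64
81.64 is ≥ 68 and < 88 → Proficient

Proficient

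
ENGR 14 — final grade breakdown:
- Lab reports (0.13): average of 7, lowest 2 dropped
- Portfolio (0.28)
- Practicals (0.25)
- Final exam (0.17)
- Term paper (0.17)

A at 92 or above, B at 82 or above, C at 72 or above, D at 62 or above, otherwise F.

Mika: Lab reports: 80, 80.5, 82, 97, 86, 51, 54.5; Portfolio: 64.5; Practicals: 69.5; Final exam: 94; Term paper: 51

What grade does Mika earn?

D

Lab reports: drop 51, 54.5 → average of remaining 5 = 425.5/5 = 85.1
Weighted total:
  Lab reports 85.1 × 0.13 = 11.063
  Portfolio 64.5 × 0.28 = 18.06
  Practicals 69.5 × 0.25 = 17.375
  Final exam 94 × 0.17 = 15.98
  Term paper 51 × 0.17 = 8.67
Sum = 71.148
71.148 is ≥ 62 and < 72 → D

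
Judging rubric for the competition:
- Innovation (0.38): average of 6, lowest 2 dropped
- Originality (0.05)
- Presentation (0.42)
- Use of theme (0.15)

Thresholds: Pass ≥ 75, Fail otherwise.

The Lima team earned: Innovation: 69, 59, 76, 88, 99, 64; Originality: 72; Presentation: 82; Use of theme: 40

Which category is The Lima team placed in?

Pass

Innovation: drop 59, 64 → average of remaining 4 = 332/4 = 83
Weighted total:
  Innovation 83 × 0.38 = 31.54
  Originality 72 × 0.05 = 3.6
  Presentation 82 × 0.42 = 34.44
  Use of theme 40 × 0.15 = 6
Sum = 75.58
75.58 ≥ 75 → Pass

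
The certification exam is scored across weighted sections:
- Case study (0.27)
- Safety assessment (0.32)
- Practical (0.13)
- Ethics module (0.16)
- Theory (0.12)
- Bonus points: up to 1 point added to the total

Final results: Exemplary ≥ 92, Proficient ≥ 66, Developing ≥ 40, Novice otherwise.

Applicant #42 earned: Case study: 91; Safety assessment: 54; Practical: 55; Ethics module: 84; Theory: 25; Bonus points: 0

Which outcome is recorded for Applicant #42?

Developing

Weighted total:
  Case study 91 × 0.27 = 24.57
  Safety assessment 54 × 0.32 = 17.28
  Practical 55 × 0.13 = 7.15
  Ethics module 84 × 0.16 = 13.44
  Theory 25 × 0.12 = 3
Sum = 65.44
Bonus points: 65.44 + 0 = 65.44
65.44 is ≥ 40 and < 66 → Developing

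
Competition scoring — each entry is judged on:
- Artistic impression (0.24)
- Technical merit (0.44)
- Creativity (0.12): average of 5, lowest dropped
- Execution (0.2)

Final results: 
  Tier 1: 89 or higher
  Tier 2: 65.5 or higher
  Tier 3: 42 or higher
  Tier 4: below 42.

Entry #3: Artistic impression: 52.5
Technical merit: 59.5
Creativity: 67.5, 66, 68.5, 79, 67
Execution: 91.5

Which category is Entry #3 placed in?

Tier 2

Creativity: drop 66 → average of remaining 4 = 282/4 = 70.5
Weighted total:
  Artistic impression 52.5 × 0.24 = 12.6
  Technical merit 59.5 × 0.44 = 26.18
  Creativity 70.5 × 0.12 = 8.46
  Execution 91.5 × 0.2 = 18.3
Sum = 65.54
65.54 is ≥ 65.5 and < 89 → Tier 2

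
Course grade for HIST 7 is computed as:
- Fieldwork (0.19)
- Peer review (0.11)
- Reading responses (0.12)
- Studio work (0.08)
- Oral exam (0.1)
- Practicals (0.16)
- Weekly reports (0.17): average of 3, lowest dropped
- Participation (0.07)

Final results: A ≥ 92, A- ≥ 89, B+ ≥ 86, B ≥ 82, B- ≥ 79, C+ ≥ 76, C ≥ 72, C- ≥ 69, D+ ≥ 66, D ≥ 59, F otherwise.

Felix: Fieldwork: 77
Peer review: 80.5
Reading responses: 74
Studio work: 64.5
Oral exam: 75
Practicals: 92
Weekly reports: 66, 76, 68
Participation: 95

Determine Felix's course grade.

Weekly reports: drop 66 → average of remaining 2 = 144/2 = 72
Weighted total:
  Fieldwork 77 × 0.19 = 14.63
  Peer review 80.5 × 0.11 = 8.855
  Reading responses 74 × 0.12 = 8.88
  Studio work 64.5 × 0.08 = 5.16
  Oral exam 75 × 0.1 = 7.5
  Practicals 92 × 0.16 = 14.72
  Weekly reports 72 × 0.17 = 12.24
  Participation 95 × 0.07 = 6.65
Sum = 78.635
78.635 is ≥ 76 and < 79 → C+

C+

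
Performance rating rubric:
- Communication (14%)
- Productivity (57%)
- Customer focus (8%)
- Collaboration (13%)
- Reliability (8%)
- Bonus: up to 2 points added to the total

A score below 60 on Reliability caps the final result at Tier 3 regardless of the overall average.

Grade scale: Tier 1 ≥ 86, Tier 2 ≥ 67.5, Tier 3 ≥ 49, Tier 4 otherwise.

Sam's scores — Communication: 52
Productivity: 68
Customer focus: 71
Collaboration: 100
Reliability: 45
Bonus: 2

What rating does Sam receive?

Tier 3

Reliability score 45 < 60: minimum not met.
Weighted total:
  Communication 52 × 0.14 = 7.28
  Productivity 68 × 0.57 = 38.76
  Customer focus 71 × 0.08 = 5.68
  Collaboration 100 × 0.13 = 13
  Reliability 45 × 0.08 = 3.6
Sum = 68.32
Bonus: 68.32 + 2 = 70.32
70.32 would be Tier 2; cap at Tier 3 applies → Tier 3.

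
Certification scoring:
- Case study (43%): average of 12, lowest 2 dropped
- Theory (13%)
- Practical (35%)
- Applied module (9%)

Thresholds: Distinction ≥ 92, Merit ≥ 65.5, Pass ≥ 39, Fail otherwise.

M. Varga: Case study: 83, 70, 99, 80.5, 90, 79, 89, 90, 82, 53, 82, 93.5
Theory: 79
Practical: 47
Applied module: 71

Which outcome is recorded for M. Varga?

Merit

Case study: drop 53, 70 → average of remaining 10 = 868/10 = 86.8
Weighted total:
  Case study 86.8 × 0.43 = 37.324
  Theory 79 × 0.13 = 10.27
  Practical 47 × 0.35 = 16.45
  Applied module 71 × 0.09 = 6.39
Sum = 70.434
70.434 is ≥ 65.5 and < 92 → Merit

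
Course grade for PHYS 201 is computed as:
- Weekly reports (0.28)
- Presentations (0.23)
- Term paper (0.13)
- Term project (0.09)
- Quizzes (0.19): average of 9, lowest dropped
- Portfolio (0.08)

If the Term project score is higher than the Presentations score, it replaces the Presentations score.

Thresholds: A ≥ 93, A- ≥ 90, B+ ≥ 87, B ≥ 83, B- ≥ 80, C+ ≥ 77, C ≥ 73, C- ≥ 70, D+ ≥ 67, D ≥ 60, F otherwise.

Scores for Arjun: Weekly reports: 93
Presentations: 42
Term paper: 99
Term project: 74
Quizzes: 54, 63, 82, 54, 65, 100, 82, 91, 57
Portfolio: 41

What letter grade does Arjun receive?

C+

Quizzes: drop 54 → average of remaining 8 = 594/8 = 74.25
Term project (74) > Presentations (42), so Presentations counts as 74.
Weighted total:
  Weekly reports 93 × 0.28 = 26.04
  Presentations 74 × 0.23 = 17.02
  Term paper 99 × 0.13 = 12.87
  Term project 74 × 0.09 = 6.66
  Quizzes 74.25 × 0.19 = 14.1075
  Portfolio 41 × 0.08 = 3.28
Sum = 79.9775
79.9775 is ≥ 77 and < 80 → C+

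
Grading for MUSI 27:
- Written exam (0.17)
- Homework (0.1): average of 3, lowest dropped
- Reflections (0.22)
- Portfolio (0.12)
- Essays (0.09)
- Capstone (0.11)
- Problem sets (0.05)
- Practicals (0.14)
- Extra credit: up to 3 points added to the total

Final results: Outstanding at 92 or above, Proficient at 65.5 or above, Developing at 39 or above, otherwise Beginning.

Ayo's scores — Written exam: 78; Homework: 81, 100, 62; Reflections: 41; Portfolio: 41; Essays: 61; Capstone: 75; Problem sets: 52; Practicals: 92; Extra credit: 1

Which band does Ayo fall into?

Homework: drop 62 → average of remaining 2 = 181/2 = 90.5
Weighted total:
  Written exam 78 × 0.17 = 13.26
  Homework 90.5 × 0.1 = 9.05
  Reflections 41 × 0.22 = 9.02
  Portfolio 41 × 0.12 = 4.92
  Essays 61 × 0.09 = 5.49
  Capstone 75 × 0.11 = 8.25
  Problem sets 52 × 0.05 = 2.6
  Practicals 92 × 0.14 = 12.88
Sum = 65.47
Extra credit: 65.47 + 1 = 66.47
66.47 is ≥ 65.5 and < 92 → Proficient

Proficient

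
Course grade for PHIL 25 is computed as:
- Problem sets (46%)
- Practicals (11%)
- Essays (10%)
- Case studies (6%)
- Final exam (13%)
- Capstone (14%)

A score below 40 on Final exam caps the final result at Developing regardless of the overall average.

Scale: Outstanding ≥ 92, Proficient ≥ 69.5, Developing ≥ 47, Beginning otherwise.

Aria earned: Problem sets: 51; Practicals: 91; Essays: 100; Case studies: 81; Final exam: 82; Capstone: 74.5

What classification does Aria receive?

Developing

Final exam score 82 ≥ 40: minimum met.
Weighted total:
  Problem sets 51 × 0.46 = 23.46
  Practicals 91 × 0.11 = 10.01
  Essays 100 × 0.1 = 10
  Case studies 81 × 0.06 = 4.86
  Final exam 82 × 0.13 = 10.66
  Capstone 74.5 × 0.14 = 10.43
Sum = 69.42
69.42 is ≥ 47 and < 69.5 → Developing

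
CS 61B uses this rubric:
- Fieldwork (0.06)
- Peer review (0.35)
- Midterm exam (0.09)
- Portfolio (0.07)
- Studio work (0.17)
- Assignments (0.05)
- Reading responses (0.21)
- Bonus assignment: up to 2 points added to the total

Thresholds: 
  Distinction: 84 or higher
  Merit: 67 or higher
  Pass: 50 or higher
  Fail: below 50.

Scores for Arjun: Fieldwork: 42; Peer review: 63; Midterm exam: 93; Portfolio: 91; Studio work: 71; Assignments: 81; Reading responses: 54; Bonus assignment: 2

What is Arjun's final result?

Weighted total:
  Fieldwork 42 × 0.06 = 2.52
  Peer review 63 × 0.35 = 22.05
  Midterm exam 93 × 0.09 = 8.37
  Portfolio 91 × 0.07 = 6.37
  Studio work 71 × 0.17 = 12.07
  Assignments 81 × 0.05 = 4.05
  Reading responses 54 × 0.21 = 11.34
Sum = 66.77
Bonus assignment: 66.77 + 2 = 68.77
68.77 is ≥ 67 and < 84 → Merit

Merit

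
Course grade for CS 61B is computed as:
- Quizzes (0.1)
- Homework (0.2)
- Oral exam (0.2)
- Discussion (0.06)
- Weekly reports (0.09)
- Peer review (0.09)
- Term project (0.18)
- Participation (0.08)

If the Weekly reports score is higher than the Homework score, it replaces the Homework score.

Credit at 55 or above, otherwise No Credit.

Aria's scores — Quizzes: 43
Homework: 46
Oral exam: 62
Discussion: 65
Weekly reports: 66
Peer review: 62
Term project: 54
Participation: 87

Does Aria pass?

Credit

Weekly reports (66) > Homework (46), so Homework counts as 66.
Weighted total:
  Quizzes 43 × 0.1 = 4.3
  Homework 66 × 0.2 = 13.2
  Oral exam 62 × 0.2 = 12.4
  Discussion 65 × 0.06 = 3.9
  Weekly reports 66 × 0.09 = 5.94
  Peer review 62 × 0.09 = 5.58
  Term project 54 × 0.18 = 9.72
  Participation 87 × 0.08 = 6.96
Sum = 62
62 ≥ 55 → Credit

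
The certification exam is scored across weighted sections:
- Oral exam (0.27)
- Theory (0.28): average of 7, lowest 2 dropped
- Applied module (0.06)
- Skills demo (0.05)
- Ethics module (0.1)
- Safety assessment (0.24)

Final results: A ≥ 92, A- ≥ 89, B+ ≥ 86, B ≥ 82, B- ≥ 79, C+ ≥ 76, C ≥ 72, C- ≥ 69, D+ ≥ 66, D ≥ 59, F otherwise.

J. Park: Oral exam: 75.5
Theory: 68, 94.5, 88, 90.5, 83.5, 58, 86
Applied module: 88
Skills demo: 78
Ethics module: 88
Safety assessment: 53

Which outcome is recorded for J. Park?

C

Theory: drop 58, 68 → average of remaining 5 = 442.5/5 = 88.5
Weighted total:
  Oral exam 75.5 × 0.27 = 20.385
  Theory 88.5 × 0.28 = 24.78
  Applied module 88 × 0.06 = 5.28
  Skills demo 78 × 0.05 = 3.9
  Ethics module 88 × 0.1 = 8.8
  Safety assessment 53 × 0.24 = 12.72
Sum = 75.865
75.865 is ≥ 72 and < 76 → C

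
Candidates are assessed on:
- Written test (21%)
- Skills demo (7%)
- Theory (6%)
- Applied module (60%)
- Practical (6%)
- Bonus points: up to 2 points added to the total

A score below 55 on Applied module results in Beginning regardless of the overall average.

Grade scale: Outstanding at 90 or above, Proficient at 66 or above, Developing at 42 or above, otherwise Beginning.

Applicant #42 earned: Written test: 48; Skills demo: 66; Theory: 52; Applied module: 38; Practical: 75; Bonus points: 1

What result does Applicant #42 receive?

Applied module score 38 < 55: minimum not met.
Weighted total:
  Written test 48 × 0.21 = 10.08
  Skills demo 66 × 0.07 = 4.62
  Theory 52 × 0.06 = 3.12
  Applied module 38 × 0.6 = 22.8
  Practical 75 × 0.06 = 4.5
Sum = 45.12
Bonus points: 45.12 + 1 = 46.12
Because the Applied module minimum was not met, the result is Beginning.

Beginning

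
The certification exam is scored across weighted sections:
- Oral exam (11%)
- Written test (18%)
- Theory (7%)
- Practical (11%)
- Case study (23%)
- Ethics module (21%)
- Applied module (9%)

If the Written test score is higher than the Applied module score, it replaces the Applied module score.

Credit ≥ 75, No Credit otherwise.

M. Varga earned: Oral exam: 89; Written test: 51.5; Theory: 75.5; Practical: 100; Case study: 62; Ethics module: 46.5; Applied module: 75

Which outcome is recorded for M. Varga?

No Credit

Written test (51.5) ≤ Applied module (75), so Applied module stays at 75.
Weighted total:
  Oral exam 89 × 0.11 = 9.79
  Written test 51.5 × 0.18 = 9.27
  Theory 75.5 × 0.07 = 5.285
  Practical 100 × 0.11 = 11
  Case study 62 × 0.23 = 14.26
  Ethics module 46.5 × 0.21 = 9.765
  Applied module 75 × 0.09 = 6.75
Sum = 66.12
66.12 < 75 → No Credit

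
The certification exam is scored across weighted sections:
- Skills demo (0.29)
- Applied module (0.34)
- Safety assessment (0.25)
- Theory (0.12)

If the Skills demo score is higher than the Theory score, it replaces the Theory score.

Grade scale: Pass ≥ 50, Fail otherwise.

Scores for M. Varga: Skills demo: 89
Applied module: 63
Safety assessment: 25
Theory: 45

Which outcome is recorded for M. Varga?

Skills demo (89) > Theory (45), so Theory counts as 89.
Weighted total:
  Skills demo 89 × 0.29 = 25.81
  Applied module 63 × 0.34 = 21.42
  Safety assessment 25 × 0.25 = 6.25
  Theory 89 × 0.12 = 10.68
Sum = 64.16
64.16 ≥ 50 → Pass

Pass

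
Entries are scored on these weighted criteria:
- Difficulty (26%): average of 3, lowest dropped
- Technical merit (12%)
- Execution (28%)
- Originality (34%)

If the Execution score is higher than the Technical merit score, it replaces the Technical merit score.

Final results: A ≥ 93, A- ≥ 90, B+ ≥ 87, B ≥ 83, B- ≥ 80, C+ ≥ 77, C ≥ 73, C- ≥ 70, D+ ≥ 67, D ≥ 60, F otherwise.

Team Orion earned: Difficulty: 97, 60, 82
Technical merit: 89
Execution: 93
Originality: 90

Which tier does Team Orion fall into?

A-

Difficulty: drop 60 → average of remaining 2 = 179/2 = 89.5
Execution (93) > Technical merit (89), so Technical merit counts as 93.
Weighted total:
  Difficulty 89.5 × 0.26 = 23.27
  Technical merit 93 × 0.12 = 11.16
  Execution 93 × 0.28 = 26.04
  Originality 90 × 0.34 = 30.6
Sum = 91.07
91.07 is ≥ 90 and < 93 → A-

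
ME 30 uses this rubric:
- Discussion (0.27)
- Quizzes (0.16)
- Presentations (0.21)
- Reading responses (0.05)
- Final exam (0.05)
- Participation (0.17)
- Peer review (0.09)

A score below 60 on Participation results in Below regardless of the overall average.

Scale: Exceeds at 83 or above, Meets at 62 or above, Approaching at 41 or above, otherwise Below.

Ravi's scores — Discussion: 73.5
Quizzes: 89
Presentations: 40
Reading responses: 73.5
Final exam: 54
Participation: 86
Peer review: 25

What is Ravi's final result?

Meets

Participation score 86 ≥ 60: minimum met.
Weighted total:
  Discussion 73.5 × 0.27 = 19.845
  Quizzes 89 × 0.16 = 14.24
  Presentations 40 × 0.21 = 8.4
  Reading responses 73.5 × 0.05 = 3.675
  Final exam 54 × 0.05 = 2.7
  Participation 86 × 0.17 = 14.62
  Peer review 25 × 0.09 = 2.25
Sum = 65.73
65.73 is ≥ 62 and < 83 → Meets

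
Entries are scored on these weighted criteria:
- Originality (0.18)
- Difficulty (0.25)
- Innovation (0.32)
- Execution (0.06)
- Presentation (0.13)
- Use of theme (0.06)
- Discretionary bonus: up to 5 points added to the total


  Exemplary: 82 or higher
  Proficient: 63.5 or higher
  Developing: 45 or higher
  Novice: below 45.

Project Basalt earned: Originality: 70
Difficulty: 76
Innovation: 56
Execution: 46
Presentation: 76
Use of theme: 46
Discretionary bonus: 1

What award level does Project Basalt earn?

Proficient

Weighted total:
  Originality 70 × 0.18 = 12.6
  Difficulty 76 × 0.25 = 19
  Innovation 56 × 0.32 = 17.92
  Execution 46 × 0.06 = 2.76
  Presentation 76 × 0.13 = 9.88
  Use of theme 46 × 0.06 = 2.76
Sum = 64.92
Discretionary bonus: 64.92 + 1 = 65.92
65.92 is ≥ 63.5 and < 82 → Proficient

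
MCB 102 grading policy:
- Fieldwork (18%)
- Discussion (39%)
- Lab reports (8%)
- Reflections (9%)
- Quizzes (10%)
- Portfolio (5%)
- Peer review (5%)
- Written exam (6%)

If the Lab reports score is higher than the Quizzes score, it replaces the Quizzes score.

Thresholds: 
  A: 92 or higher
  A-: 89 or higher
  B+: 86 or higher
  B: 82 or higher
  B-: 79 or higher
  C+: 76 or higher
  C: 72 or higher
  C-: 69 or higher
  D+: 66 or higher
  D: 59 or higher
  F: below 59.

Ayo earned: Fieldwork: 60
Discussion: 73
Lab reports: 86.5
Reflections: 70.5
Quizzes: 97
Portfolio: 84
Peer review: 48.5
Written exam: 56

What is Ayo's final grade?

C

Lab reports (86.5) ≤ Quizzes (97), so Quizzes stays at 97.
Weighted total:
  Fieldwork 60 × 0.18 = 10.8
  Discussion 73 × 0.39 = 28.47
  Lab reports 86.5 × 0.08 = 6.92
  Reflections 70.5 × 0.09 = 6.345
  Quizzes 97 × 0.1 = 9.7
  Portfolio 84 × 0.05 = 4.2
  Peer review 48.5 × 0.05 = 2.425
  Written exam 56 × 0.06 = 3.36
Sum = 72.22
72.22 is ≥ 72 and < 76 → C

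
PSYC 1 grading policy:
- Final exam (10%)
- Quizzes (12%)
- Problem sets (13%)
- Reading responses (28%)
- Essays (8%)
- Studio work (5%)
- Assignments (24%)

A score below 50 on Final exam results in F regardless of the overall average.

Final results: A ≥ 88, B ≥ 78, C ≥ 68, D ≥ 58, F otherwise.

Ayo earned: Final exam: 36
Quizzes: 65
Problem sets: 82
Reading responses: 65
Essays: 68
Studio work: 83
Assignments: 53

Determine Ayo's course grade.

Final exam score 36 < 50: minimum not met.
Weighted total:
  Final exam 36 × 0.1 = 3.6
  Quizzes 65 × 0.12 = 7.8
  Problem sets 82 × 0.13 = 10.66
  Reading responses 65 × 0.28 = 18.2
  Essays 68 × 0.08 = 5.44
  Studio work 83 × 0.05 = 4.15
  Assignments 53 × 0.24 = 12.72
Sum = 62.57
Because the Final exam minimum was not met, the result is F.

F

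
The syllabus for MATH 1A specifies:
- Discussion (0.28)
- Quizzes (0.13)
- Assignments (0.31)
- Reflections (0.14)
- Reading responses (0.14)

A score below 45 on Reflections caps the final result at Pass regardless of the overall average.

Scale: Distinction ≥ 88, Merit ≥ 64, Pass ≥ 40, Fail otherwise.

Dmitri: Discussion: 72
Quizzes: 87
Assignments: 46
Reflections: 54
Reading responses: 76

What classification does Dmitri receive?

Pass

Reflections score 54 ≥ 45: minimum met.
Weighted total:
  Discussion 72 × 0.28 = 20.16
  Quizzes 87 × 0.13 = 11.31
  Assignments 46 × 0.31 = 14.26
  Reflections 54 × 0.14 = 7.56
  Reading responses 76 × 0.14 = 10.64
Sum = 63.93
63.93 is ≥ 40 and < 64 → Pass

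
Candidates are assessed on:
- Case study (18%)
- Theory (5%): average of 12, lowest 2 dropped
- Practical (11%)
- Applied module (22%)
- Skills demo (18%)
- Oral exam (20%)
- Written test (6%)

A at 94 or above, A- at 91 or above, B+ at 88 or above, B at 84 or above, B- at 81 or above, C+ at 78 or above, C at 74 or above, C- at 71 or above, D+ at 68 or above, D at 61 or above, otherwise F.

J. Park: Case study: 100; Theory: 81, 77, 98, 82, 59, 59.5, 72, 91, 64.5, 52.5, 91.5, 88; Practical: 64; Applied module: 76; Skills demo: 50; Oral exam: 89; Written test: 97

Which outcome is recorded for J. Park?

C+

Theory: drop 52.5, 59 → average of remaining 10 = 804.5/10 = 80.45
Weighted total:
  Case study 100 × 0.18 = 18
  Theory 80.45 × 0.05 = 4.0225
  Practical 64 × 0.11 = 7.04
  Applied module 76 × 0.22 = 16.72
  Skills demo 50 × 0.18 = 9
  Oral exam 89 × 0.2 = 17.8
  Written test 97 × 0.06 = 5.82
Sum = 78.4025
78.4025 is ≥ 78 and < 81 → C+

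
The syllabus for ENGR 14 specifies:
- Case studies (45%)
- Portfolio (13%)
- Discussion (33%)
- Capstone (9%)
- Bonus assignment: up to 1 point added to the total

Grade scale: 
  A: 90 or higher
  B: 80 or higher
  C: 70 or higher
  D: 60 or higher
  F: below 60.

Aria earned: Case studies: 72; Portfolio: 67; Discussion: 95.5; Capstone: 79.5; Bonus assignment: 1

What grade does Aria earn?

Weighted total:
  Case studies 72 × 0.45 = 32.4
  Portfolio 67 × 0.13 = 8.71
  Discussion 95.5 × 0.33 = 31.515
  Capstone 79.5 × 0.09 = 7.155
Sum = 79.78
Bonus assignment: 79.78 + 1 = 80.78
80.78 is ≥ 80 and < 90 → B

B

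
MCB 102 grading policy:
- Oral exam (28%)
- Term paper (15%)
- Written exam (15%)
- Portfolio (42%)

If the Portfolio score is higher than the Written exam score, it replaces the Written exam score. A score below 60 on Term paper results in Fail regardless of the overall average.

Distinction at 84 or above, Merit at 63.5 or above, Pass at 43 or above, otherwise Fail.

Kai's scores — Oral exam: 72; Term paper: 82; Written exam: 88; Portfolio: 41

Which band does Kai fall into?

Pass

Portfolio (41) ≤ Written exam (88), so Written exam stays at 88.
Term paper score 82 ≥ 60: minimum met.
Weighted total:
  Oral exam 72 × 0.28 = 20.16
  Term paper 82 × 0.15 = 12.3
  Written exam 88 × 0.15 = 13.2
  Portfolio 41 × 0.42 = 17.22
Sum = 62.88
62.88 is ≥ 43 and < 63.5 → Pass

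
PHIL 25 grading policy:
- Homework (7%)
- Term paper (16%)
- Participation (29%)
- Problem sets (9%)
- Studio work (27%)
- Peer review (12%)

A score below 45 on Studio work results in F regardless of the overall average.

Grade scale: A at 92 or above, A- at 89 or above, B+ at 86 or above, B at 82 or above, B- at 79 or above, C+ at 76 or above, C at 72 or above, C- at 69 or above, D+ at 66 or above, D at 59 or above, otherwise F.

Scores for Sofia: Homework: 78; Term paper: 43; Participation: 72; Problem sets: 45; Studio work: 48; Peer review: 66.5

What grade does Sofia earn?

F

Studio work score 48 ≥ 45: minimum met.
Weighted total:
  Homework 78 × 0.07 = 5.46
  Term paper 43 × 0.16 = 6.88
  Participation 72 × 0.29 = 20.88
  Problem sets 45 × 0.09 = 4.05
  Studio work 48 × 0.27 = 12.96
  Peer review 66.5 × 0.12 = 7.98
Sum = 58.21
58.21 < 59 → F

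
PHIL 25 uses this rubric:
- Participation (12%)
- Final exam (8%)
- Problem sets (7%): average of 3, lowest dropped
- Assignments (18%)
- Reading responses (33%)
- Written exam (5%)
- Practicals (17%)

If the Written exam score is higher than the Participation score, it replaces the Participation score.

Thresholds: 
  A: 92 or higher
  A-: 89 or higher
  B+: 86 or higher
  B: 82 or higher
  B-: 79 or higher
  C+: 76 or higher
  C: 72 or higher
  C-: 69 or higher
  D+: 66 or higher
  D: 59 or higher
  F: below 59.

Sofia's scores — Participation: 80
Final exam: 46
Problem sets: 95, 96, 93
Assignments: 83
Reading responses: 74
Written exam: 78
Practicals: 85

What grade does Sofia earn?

C+

Problem sets: drop 93 → average of remaining 2 = 191/2 = 95.5
Written exam (78) ≤ Participation (80), so Participation stays at 80.
Weighted total:
  Participation 80 × 0.12 = 9.6
  Final exam 46 × 0.08 = 3.68
  Problem sets 95.5 × 0.07 = 6.685
  Assignments 83 × 0.18 = 14.94
  Reading responses 74 × 0.33 = 24.42
  Written exam 78 × 0.05 = 3.9
  Practicals 85 × 0.17 = 14.45
Sum = 77.675
77.675 is ≥ 76 and < 79 → C+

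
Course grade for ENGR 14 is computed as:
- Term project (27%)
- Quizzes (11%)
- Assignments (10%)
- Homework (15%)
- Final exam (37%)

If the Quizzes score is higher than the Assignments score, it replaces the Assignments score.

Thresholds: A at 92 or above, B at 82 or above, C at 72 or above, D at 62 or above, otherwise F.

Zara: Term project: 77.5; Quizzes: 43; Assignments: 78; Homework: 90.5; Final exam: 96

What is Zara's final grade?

Quizzes (43) ≤ Assignments (78), so Assignments stays at 78.
Weighted total:
  Term project 77.5 × 0.27 = 20.925
  Quizzes 43 × 0.11 = 4.73
  Assignments 78 × 0.1 = 7.8
  Homework 90.5 × 0.15 = 13.575
  Final exam 96 × 0.37 = 35.52
Sum = 82.55
82.55 is ≥ 82 and < 92 → B

B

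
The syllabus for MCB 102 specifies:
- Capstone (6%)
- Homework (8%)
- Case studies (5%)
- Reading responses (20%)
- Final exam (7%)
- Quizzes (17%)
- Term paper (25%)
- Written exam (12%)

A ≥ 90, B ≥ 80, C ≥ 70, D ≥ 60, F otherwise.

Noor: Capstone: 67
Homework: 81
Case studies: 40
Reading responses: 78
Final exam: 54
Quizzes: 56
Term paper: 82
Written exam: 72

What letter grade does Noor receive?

Weighted total:
  Capstone 67 × 0.06 = 4.02
  Homework 81 × 0.08 = 6.48
  Case studies 40 × 0.05 = 2
  Reading responses 78 × 0.2 = 15.6
  Final exam 54 × 0.07 = 3.78
  Quizzes 56 × 0.17 = 9.52
  Term paper 82 × 0.25 = 20.5
  Written exam 72 × 0.12 = 8.64
Sum = 70.54
70.54 is ≥ 70 and < 80 → C

C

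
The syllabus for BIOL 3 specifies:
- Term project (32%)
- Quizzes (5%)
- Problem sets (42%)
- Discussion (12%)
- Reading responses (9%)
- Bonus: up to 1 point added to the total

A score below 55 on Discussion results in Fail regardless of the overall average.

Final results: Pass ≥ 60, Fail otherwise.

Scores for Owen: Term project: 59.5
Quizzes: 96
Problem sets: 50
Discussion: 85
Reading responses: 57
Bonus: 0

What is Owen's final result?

Pass

Discussion score 85 ≥ 55: minimum met.
Weighted total:
  Term project 59.5 × 0.32 = 19.04
  Quizzes 96 × 0.05 = 4.8
  Problem sets 50 × 0.42 = 21
  Discussion 85 × 0.12 = 10.2
  Reading responses 57 × 0.09 = 5.13
Sum = 60.17
Bonus: 60.17 + 0 = 60.17
60.17 ≥ 60 → Pass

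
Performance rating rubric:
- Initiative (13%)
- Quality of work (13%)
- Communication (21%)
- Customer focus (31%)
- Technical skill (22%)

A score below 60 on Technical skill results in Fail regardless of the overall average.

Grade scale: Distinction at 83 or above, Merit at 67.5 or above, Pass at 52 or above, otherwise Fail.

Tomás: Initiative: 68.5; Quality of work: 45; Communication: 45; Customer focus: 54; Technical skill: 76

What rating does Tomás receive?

Pass

Technical skill score 76 ≥ 60: minimum met.
Weighted total:
  Initiative 68.5 × 0.13 = 8.905
  Quality of work 45 × 0.13 = 5.85
  Communication 45 × 0.21 = 9.45
  Customer focus 54 × 0.31 = 16.74
  Technical skill 76 × 0.22 = 16.72
Sum = 57.665
57.665 is ≥ 52 and < 67.5 → Pass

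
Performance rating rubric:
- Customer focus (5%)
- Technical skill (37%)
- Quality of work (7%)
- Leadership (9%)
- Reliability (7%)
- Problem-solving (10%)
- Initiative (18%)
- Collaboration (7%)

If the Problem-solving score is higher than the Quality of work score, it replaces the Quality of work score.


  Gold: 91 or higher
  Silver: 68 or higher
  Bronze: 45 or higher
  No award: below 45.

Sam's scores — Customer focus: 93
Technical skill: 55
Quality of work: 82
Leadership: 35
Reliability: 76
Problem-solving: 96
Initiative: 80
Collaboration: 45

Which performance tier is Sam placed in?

Bronze

Problem-solving (96) > Quality of work (82), so Quality of work counts as 96.
Weighted total:
  Customer focus 93 × 0.05 = 4.65
  Technical skill 55 × 0.37 = 20.35
  Quality of work 96 × 0.07 = 6.72
  Leadership 35 × 0.09 = 3.15
  Reliability 76 × 0.07 = 5.32
  Problem-solving 96 × 0.1 = 9.6
  Initiative 80 × 0.18 = 14.4
  Collaboration 45 × 0.07 = 3.15
Sum = 67.34
67.34 is ≥ 45 and < 68 → Bronze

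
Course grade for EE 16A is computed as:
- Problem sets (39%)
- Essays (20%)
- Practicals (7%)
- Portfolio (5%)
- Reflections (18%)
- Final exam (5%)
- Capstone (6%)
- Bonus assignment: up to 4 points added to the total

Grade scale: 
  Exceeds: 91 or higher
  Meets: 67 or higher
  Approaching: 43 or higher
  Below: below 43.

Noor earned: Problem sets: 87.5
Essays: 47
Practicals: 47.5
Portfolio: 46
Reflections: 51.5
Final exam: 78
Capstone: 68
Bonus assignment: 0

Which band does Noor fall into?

Weighted total:
  Problem sets 87.5 × 0.39 = 34.125
  Essays 47 × 0.2 = 9.4
  Practicals 47.5 × 0.07 = 3.325
  Portfolio 46 × 0.05 = 2.3
  Reflections 51.5 × 0.18 = 9.27
  Final exam 78 × 0.05 = 3.9
  Capstone 68 × 0.06 = 4.08
Sum = 66.4
Bonus assignment: 66.4 + 0 = 66.4
66.4 is ≥ 43 and < 67 → Approaching

Approaching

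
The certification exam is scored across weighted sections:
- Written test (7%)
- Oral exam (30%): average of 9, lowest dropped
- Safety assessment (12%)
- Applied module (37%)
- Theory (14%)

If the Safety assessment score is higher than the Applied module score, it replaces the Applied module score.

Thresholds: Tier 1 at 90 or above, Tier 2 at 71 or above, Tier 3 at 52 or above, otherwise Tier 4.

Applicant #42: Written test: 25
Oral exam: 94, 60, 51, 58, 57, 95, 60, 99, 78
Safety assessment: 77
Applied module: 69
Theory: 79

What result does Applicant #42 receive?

Oral exam: drop 51 → average of remaining 8 = 601/8 = 75.125
Safety assessment (77) > Applied module (69), so Applied module counts as 77.
Weighted total:
  Written test 25 × 0.07 = 1.75
  Oral exam 75.125 × 0.3 = 22.5375
  Safety assessment 77 × 0.12 = 9.24
  Applied module 77 × 0.37 = 28.49
  Theory 79 × 0.14 = 11.06
Sum = 73.0775
73.0775 is ≥ 71 and < 90 → Tier 2

Tier 2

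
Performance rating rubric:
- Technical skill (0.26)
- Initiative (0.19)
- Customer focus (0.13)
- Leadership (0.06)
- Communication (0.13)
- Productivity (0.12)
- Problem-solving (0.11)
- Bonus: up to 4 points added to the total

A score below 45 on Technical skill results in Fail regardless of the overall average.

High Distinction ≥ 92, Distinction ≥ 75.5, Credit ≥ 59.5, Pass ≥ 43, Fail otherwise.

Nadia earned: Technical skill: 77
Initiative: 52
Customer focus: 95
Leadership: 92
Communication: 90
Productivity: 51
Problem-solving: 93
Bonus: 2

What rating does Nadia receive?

Technical skill score 77 ≥ 45: minimum met.
Weighted total:
  Technical skill 77 × 0.26 = 20.02
  Initiative 52 × 0.19 = 9.88
  Customer focus 95 × 0.13 = 12.35
  Leadership 92 × 0.06 = 5.52
  Communication 90 × 0.13 = 11.7
  Productivity 51 × 0.12 = 6.12
  Problem-solving 93 × 0.11 = 10.23
Sum = 75.82
Bonus: 75.82 + 2 = 77.82
77.82 is ≥ 75.5 and < 92 → Distinction

Distinction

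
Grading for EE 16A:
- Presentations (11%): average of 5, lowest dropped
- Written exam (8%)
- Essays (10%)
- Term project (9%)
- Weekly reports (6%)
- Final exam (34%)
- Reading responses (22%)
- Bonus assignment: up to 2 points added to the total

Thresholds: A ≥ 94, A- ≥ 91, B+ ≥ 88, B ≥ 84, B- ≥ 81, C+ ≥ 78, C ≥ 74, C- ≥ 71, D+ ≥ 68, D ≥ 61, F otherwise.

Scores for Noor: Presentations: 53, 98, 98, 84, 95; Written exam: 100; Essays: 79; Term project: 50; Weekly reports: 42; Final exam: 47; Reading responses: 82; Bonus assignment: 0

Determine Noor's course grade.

D

Presentations: drop 53 → average of remaining 4 = 375/4 = 93.75
Weighted total:
  Presentations 93.75 × 0.11 = 10.3125
  Written exam 100 × 0.08 = 8
  Essays 79 × 0.1 = 7.9
  Term project 50 × 0.09 = 4.5
  Weekly reports 42 × 0.06 = 2.52
  Final exam 47 × 0.34 = 15.98
  Reading responses 82 × 0.22 = 18.04
Sum = 67.2525
Bonus assignment: 67.2525 + 0 = 67.2525
67.2525 is ≥ 61 and < 68 → D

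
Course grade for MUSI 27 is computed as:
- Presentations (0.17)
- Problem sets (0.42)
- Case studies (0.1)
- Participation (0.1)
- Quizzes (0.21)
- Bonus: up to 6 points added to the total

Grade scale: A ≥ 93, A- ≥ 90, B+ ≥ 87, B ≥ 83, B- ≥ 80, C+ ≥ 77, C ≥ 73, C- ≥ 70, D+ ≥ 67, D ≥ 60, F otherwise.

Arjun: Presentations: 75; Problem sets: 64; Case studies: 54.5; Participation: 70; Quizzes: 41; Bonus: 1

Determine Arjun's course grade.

Weighted total:
  Presentations 75 × 0.17 = 12.75
  Problem sets 64 × 0.42 = 26.88
  Case studies 54.5 × 0.1 = 5.45
  Participation 70 × 0.1 = 7
  Quizzes 41 × 0.21 = 8.61
Sum = 60.69
Bonus: 60.69 + 1 = 61.69
61.69 is ≥ 60 and < 67 → D

D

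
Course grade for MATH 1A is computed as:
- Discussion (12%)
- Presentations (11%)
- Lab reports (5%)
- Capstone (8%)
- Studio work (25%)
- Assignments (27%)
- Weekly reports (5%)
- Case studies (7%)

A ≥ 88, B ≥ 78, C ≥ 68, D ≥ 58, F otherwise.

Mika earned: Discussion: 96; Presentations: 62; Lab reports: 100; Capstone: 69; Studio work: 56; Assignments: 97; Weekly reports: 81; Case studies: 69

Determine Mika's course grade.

Weighted total:
  Discussion 96 × 0.12 = 11.52
  Presentations 62 × 0.11 = 6.82
  Lab reports 100 × 0.05 = 5
  Capstone 69 × 0.08 = 5.52
  Studio work 56 × 0.25 = 14
  Assignments 97 × 0.27 = 26.19
  Weekly reports 81 × 0.05 = 4.05
  Case studies 69 × 0.07 = 4.83
Sum = 77.93
77.93 is ≥ 68 and < 78 → C

C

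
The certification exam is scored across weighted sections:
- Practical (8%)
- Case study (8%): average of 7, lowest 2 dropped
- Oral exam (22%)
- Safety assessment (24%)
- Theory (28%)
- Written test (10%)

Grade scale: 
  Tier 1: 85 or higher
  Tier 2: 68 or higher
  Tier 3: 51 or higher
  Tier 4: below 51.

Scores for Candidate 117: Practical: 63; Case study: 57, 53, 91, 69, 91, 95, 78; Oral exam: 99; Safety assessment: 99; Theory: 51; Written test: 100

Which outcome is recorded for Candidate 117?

Case study: drop 53, 57 → average of remaining 5 = 424/5 = 84.8
Weighted total:
  Practical 63 × 0.08 = 5.04
  Case study 84.8 × 0.08 = 6.784
  Oral exam 99 × 0.22 = 21.78
  Safety assessment 99 × 0.24 = 23.76
  Theory 51 × 0.28 = 14.28
  Written test 100 × 0.1 = 10
Sum = 81.644
81.644 is ≥ 68 and < 85 → Tier 2

Tier 2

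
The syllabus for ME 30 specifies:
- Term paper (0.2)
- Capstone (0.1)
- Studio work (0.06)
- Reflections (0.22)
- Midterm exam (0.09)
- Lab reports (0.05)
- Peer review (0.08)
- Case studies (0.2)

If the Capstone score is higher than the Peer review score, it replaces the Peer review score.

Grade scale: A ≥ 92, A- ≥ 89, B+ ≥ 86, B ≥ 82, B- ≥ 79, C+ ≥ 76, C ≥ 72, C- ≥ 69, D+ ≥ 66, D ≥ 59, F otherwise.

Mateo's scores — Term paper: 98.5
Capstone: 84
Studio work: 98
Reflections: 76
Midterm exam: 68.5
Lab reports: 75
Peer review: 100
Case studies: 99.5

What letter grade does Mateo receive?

B+

Capstone (84) ≤ Peer review (100), so Peer review stays at 100.
Weighted total:
  Term paper 98.5 × 0.2 = 19.7
  Capstone 84 × 0.1 = 8.4
  Studio work 98 × 0.06 = 5.88
  Reflections 76 × 0.22 = 16.72
  Midterm exam 68.5 × 0.09 = 6.165
  Lab reports 75 × 0.05 = 3.75
  Peer review 100 × 0.08 = 8
  Case studies 99.5 × 0.2 = 19.9
Sum = 88.515
88.515 is ≥ 86 and < 89 → B+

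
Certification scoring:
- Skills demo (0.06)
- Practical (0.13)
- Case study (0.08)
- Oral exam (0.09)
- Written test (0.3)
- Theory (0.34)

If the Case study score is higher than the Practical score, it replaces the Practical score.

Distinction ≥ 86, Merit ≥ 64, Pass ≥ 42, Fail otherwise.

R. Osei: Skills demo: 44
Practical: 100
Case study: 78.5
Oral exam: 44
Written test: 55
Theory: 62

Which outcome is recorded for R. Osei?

Pass

Case study (78.5) ≤ Practical (100), so Practical stays at 100.
Weighted total:
  Skills demo 44 × 0.06 = 2.64
  Practical 100 × 0.13 = 13
  Case study 78.5 × 0.08 = 6.28
  Oral exam 44 × 0.09 = 3.96
  Written test 55 × 0.3 = 16.5
  Theory 62 × 0.34 = 21.08
Sum = 63.46
63.46 is ≥ 42 and < 64 → Pass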